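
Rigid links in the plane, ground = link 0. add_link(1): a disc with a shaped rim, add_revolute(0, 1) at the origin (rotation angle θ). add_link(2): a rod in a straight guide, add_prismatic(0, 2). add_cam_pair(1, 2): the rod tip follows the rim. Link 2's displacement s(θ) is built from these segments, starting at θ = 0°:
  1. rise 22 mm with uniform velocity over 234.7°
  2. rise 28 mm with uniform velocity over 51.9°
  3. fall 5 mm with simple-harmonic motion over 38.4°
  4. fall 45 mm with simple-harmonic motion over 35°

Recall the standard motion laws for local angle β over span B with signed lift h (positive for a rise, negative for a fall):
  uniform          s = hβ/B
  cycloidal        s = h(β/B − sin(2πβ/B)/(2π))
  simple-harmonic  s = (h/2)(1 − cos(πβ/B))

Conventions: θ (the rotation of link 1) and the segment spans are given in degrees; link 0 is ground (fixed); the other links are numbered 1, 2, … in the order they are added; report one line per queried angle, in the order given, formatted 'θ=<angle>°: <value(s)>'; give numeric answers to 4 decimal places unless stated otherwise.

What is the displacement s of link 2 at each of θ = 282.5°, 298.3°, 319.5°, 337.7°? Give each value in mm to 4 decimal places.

segment 1 (0° to 234.7°, uniform, h = 22) is passed completely: s = 0.0000 + (22) = 22.0000
θ = 282.5° falls in segment 2 (234.7° to 286.6°, uniform, h = 28): β = 282.5 − 234.7 = 47.8°, B = 51.9°; Δs = 28·47.8/51.9 = 25.7881; s = 22.0000 + 25.7881 = 47.7881
segment 2 (234.7° to 286.6°, uniform, h = 28) is passed completely: s = 22.0000 + (28) = 50.0000
θ = 298.3° falls in segment 3 (286.6° to 325°, simple-harmonic, h = -5): β = 298.3 − 286.6 = 11.7°, B = 38.4°; Δs = -5/2·(1 − cos(π·0.3047)) = -1.0605; s = 50.0000 − 1.0605 = 48.9395
θ = 319.5° falls in segment 3 (286.6° to 325°, simple-harmonic, h = -5): β = 319.5 − 286.6 = 32.9°, B = 38.4°; Δs = -5/2·(1 − cos(π·0.8568)) = -4.7512; s = 50.0000 − 4.7512 = 45.2488
segment 3 (286.6° to 325°, simple-harmonic, h = -5) is passed completely: s = 50.0000 + (-5) = 45.0000
θ = 337.7° falls in segment 4 (325° to 360°, simple-harmonic, h = -45): β = 337.7 − 325 = 12.7°, B = 35°; Δs = -45/2·(1 − cos(π·0.3629)) = -13.1031; s = 45.0000 − 13.1031 = 31.8969

θ=282.5°: 47.7881
θ=298.3°: 48.9395
θ=319.5°: 45.2488
θ=337.7°: 31.8969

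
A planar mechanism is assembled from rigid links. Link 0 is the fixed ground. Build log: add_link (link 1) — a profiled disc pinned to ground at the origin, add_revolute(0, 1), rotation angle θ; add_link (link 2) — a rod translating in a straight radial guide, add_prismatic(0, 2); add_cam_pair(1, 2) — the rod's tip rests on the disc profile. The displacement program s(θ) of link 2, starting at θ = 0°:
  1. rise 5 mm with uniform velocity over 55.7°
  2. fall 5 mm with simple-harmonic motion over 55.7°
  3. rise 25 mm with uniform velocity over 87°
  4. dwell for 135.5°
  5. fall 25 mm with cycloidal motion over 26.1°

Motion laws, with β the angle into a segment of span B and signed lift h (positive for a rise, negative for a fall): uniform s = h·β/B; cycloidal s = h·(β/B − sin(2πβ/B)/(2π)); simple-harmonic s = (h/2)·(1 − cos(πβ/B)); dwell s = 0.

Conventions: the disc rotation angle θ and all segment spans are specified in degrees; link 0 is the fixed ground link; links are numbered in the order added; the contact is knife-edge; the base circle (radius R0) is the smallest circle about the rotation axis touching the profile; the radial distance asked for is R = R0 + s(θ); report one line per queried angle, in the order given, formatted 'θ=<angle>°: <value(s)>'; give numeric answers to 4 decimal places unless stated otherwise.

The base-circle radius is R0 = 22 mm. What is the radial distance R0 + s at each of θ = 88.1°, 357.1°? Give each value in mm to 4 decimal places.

seg 1 [0°–55.7°] uniform, h=5: full span → s += 5 → s = 5.0000
seg 2 [55.7°–111.4°] simple-harmonic, h=-5: θ=88.1° here. β=32.4, B=55.7. -5/2·(1 − cos(π·0.5817)) = -3.1346 → s = 1.8654
seg 2 [55.7°–111.4°] simple-harmonic, h=-5: full span → s += -5 → s = 0.0000
seg 3 [111.4°–198.4°] uniform, h=25: full span → s += 25 → s = 25.0000
seg 4 [198.4°–333.9°] dwell: s stays 25.0000
seg 5 [333.9°–360°] cycloidal, h=-25: θ=357.1° here. β=23.2, B=26.1. -25·(0.8889 − sin(2π·0.8889)/(2π)) = -24.7798 → s = 0.2202
θ=88.1°: R = R0 + s = 22 + 1.8654 = 23.8654
θ=357.1°: R = R0 + s = 22 + 0.2202 = 22.2202

θ=88.1°: 23.8654
θ=357.1°: 22.2202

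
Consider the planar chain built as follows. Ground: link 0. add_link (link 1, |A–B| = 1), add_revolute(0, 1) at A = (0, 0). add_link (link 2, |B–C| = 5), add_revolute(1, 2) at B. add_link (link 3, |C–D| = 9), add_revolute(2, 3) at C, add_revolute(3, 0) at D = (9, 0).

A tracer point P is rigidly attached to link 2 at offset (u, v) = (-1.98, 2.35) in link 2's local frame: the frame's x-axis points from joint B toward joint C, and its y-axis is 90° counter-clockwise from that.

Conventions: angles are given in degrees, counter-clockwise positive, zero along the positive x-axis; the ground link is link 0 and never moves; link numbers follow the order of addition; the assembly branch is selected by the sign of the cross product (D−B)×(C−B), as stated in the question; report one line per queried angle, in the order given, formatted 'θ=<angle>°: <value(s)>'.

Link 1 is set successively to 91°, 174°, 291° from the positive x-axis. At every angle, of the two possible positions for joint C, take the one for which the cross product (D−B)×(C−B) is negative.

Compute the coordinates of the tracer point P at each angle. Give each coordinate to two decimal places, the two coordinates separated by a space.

A=(0,0), D=(9.00,0)
θ=91°: B = A + 1.00·(cos91°, sin91°) = (-0.0175, 0.9998)
θ=91°: |BD| = 9.0727
θ=91°: circle(B,5.00) ∩ circle(D,9.00): a=1.4502, h=4.7851
θ=91°:   candidates: C₊=(1.9512,5.5960) cross=43.414; C₋=(0.8966,-3.9159) cross=-43.414
θ=91°:   branch - wants cross < 0 → take C=(0.8966,-3.9159) (cross=-43.414)
θ=91°: ex = (C−B)/|BC| = (0.1828,-0.9831); ey = (0.9831,0.1828)
θ=91°: P = B + -1.98·ex + 2.35·ey = (1.9310,3.3761)
θ=174°: B = A + 1.00·(cos174°, sin174°) = (-0.9945, 0.1045)
θ=174°: |BD| = 9.9951
θ=174°: circle(B,5.00) ∩ circle(D,9.00): a=2.1962, h=4.4919
θ=174°:   candidates: C₊=(1.2485,4.5732) cross=44.897; C₋=(1.1545,-4.4101) cross=-44.897
θ=174°:   branch - wants cross < 0 → take C=(1.1545,-4.4101) (cross=-44.897)
θ=174°: ex = (C−B)/|BC| = (0.4298,-0.9029); ey = (0.9029,0.4298)
θ=174°: P = B + -1.98·ex + 2.35·ey = (0.2763,2.9024)
θ=291°: B = A + 1.00·(cos291°, sin291°) = (0.3584, -0.9336)
θ=291°: |BD| = 8.6919
θ=291°: circle(B,5.00) ∩ circle(D,9.00): a=1.1246, h=4.8719
θ=291°:   candidates: C₊=(0.9532,4.0309) cross=42.346; C₋=(1.9997,-5.6565) cross=-42.346
θ=291°:   branch - wants cross < 0 → take C=(1.9997,-5.6565) (cross=-42.346)
θ=291°: ex = (C−B)/|BC| = (0.3283,-0.9446); ey = (0.9446,0.3283)
θ=291°: P = B + -1.98·ex + 2.35·ey = (1.9282,1.7081)

θ=91°: 1.93 3.38
θ=174°: 0.28 2.90
θ=291°: 1.93 1.71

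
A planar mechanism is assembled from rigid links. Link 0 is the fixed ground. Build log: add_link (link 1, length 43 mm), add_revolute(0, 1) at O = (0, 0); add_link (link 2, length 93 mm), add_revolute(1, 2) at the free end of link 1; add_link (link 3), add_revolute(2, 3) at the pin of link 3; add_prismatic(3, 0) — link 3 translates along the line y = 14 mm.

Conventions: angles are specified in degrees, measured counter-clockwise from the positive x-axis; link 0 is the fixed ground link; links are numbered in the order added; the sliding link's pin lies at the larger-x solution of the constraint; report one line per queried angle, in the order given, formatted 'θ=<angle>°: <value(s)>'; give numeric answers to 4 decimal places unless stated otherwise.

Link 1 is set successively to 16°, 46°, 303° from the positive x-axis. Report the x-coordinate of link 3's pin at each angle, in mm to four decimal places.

geometry: r = 43 mm, L = 93 mm, e = 14 mm
θ=16°: crank pin P = (r cos θ, r sin θ) = (41.334253, 11.852406)
θ=16°: h = r sin θ − e = 11.852406 − 14 = -2.147594
θ=16°: x = r cos θ + √(L² − h²) = 41.334253 + 92.975200 = 134.309453
θ=46°: crank pin P = (r cos θ, r sin θ) = (29.870310, 30.931611)
θ=46°: h = r sin θ − e = 30.931611 − 14 = 16.931611
θ=46°: x = r cos θ + √(L² − h²) = 29.870310 + 91.445725 = 121.316034
θ=303°: crank pin P = (r cos θ, r sin θ) = (23.419479, -36.062834)
θ=303°: h = r sin θ − e = -36.062834 − 14 = -50.062834
θ=303°: x = r cos θ + √(L² − h²) = 23.419479 + 78.375459 = 101.794938

θ=16°: 134.3095
θ=46°: 121.3160
θ=303°: 101.7949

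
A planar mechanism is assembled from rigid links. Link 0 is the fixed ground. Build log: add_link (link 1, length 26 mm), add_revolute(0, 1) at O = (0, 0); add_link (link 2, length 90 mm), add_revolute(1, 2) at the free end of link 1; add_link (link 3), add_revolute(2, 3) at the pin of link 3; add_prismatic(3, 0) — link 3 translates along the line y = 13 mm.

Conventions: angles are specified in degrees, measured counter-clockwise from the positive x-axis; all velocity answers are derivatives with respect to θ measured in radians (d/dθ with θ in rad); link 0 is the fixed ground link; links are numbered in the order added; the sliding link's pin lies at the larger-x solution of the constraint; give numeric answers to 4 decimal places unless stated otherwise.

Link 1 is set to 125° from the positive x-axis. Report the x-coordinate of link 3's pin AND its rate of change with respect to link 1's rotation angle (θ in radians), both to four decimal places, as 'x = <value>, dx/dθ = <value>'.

geometry: r = 26 mm, L = 90 mm, e = 13 mm
crank pin P = (r cos θ, r sin θ) = (-14.912987, 21.297953)
h = r sin θ − e = 21.297953 − 13 = 8.297953
x = r cos θ + √(L² − h²) = -14.912987 + 89.616650 = 74.703663
dx/dθ = −r sin θ − h·r cos θ/√(L² − h²) (θ in radians; h = 8.297953) = -19.917102

x = 74.7037, dx/dθ = -19.9171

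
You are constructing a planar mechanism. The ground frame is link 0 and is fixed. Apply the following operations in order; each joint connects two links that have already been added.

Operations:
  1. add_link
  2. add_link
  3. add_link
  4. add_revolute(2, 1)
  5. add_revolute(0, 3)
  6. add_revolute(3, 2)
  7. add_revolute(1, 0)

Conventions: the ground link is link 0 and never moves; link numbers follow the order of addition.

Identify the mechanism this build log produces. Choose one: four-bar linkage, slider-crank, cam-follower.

links: 4 (incl. ground); joints: 4 revolute, 0 prismatic, 0 higher (cam) pair, forming one closed loop
4 links in a single 4R loop → four-bar linkage

four-bar linkage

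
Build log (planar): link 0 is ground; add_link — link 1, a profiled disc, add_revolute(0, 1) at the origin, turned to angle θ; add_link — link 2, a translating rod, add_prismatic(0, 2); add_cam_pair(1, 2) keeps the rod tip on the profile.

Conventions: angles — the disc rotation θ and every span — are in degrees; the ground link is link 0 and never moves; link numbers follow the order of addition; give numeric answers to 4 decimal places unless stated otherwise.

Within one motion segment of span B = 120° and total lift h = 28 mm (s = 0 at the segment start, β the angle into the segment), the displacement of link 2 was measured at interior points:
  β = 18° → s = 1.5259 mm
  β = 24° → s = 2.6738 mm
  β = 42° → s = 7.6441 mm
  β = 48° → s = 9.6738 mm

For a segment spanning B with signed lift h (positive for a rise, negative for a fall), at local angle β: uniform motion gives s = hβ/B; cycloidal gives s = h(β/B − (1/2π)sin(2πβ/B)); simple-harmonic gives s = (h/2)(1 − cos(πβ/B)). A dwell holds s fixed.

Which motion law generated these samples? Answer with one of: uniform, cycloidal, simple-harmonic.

candidates at β/B = r: uniform s = h·r (linear in β); cycloidal s = h·(r − sin(2πr)/(2π)); simple-harmonic s = (h/2)(1 − cos(πr))
β=18°: printed 1.5259 | uniform 4.2000, cycloidal 0.5947, simple-harmonic 1.5259
β=24°: printed 2.6738 | uniform 5.6000, cycloidal 1.3618, simple-harmonic 2.6738
β=42°: printed 7.6441 | uniform 9.8000, cycloidal 6.1947, simple-harmonic 7.6441
β=48°: printed 9.6738 | uniform 11.2000, cycloidal 8.5806, simple-harmonic 9.6738
only one law matches every sample → simple-harmonic

simple-harmonic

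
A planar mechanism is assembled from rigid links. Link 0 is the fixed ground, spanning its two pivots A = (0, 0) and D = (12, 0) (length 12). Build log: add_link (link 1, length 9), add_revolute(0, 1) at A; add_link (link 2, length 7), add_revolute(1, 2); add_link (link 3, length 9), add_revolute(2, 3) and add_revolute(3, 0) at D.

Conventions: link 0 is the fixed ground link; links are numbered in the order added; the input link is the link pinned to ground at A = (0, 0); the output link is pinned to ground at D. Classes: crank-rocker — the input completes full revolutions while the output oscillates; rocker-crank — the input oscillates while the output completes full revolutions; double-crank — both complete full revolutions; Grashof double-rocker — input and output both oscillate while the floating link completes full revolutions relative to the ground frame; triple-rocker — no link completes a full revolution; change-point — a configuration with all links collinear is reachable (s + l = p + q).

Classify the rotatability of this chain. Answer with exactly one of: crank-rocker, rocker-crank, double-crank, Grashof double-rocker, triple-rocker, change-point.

lengths: ground=12, input=9, coupler=7, output=9
sorted: s=7 (shortest), l=12 (longest), p+q=18
s + l = 19 vs p + q = 18
s + l > p + q → non-Grashof → no link fully rotates → triple-rocker

triple-rocker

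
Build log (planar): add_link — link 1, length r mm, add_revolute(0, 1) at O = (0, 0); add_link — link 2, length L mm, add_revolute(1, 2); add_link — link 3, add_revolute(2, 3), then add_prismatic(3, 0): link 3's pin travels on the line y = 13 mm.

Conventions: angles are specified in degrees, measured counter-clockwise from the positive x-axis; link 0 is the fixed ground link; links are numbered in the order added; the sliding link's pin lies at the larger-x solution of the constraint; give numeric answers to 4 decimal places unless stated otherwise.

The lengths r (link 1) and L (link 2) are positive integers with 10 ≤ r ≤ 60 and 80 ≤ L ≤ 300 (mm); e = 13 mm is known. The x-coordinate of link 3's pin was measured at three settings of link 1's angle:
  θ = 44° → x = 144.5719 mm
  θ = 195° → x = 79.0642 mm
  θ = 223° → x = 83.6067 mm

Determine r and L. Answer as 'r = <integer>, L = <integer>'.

constraint per measurement: (x − r cos θ)² + (r sin θ − e)² = L²
subtracting the θ₁ and θ₂ equations cancels the r² and L² terms:
r = (x₁² − x₂²) / (2[(x₁cos θ₁ + e sin θ₁) − (x₂cos θ₂ + e sin θ₂)]) = 38.0000 → r = 38
L² = (x₁ − r cos θ₁)² + (r sin θ₁ − e)² = 13923.9914 → L = 118.0000 → L = 118
check at θ₃=223°: x = 83.6067 (printed 83.6067) ✓

r = 38, L = 118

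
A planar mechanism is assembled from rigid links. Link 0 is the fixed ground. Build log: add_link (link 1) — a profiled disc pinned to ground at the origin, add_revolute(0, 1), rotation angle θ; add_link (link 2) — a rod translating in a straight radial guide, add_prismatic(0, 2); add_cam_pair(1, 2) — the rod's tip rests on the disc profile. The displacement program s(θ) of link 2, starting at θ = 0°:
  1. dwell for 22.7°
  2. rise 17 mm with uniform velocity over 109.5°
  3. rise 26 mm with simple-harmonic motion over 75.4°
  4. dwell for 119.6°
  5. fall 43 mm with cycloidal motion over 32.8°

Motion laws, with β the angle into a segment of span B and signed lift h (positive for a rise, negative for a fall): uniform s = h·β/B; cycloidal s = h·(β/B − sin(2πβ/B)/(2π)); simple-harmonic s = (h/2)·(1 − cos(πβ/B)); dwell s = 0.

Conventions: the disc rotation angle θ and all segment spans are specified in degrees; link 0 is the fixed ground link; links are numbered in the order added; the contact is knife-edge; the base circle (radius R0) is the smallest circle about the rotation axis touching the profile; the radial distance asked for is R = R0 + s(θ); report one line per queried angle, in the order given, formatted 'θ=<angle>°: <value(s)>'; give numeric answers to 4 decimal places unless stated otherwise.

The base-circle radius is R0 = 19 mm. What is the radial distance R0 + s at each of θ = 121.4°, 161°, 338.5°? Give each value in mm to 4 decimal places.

seg 1 [0°–22.7°] dwell: s stays 0.0000
seg 2 [22.7°–132.2°] uniform, h=17: θ=121.4° here. β=98.7, B=109.5. 17·98.7/109.5 = 15.3233 → s = 15.3233
seg 2 [22.7°–132.2°] uniform, h=17: full span → s += 17 → s = 17.0000
seg 3 [132.2°–207.6°] simple-harmonic, h=26: θ=161° here. β=28.8, B=75.4. 26/2·(1 − cos(π·0.3820)) = 8.2890 → s = 25.2890
seg 3 [132.2°–207.6°] simple-harmonic, h=26: full span → s += 26 → s = 43.0000
seg 4 [207.6°–327.2°] dwell: s stays 43.0000
seg 5 [327.2°–360°] cycloidal, h=-43: θ=338.5° here. β=11.3, B=32.8. -43·(0.3445 − sin(2π·0.3445)/(2π)) = -9.1420 → s = 33.8580
θ=121.4°: R = R0 + s = 19 + 15.3233 = 34.3233
θ=161°: R = R0 + s = 19 + 25.2890 = 44.2890
θ=338.5°: R = R0 + s = 19 + 33.8580 = 52.8580

θ=121.4°: 34.3233
θ=161°: 44.2890
θ=338.5°: 52.8580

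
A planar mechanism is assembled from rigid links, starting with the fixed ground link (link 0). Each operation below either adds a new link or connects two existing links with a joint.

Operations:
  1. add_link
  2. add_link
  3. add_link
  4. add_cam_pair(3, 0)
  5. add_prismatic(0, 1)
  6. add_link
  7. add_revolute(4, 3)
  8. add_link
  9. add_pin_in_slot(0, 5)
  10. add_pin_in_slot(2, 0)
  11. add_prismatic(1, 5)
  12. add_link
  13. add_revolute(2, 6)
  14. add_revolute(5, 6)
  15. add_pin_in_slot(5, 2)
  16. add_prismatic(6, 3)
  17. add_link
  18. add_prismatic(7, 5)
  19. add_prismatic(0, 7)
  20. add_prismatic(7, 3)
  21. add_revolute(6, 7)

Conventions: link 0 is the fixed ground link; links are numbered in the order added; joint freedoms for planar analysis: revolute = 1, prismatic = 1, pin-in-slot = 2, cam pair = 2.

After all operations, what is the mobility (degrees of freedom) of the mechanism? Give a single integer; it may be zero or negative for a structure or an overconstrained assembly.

ground; <1,0,0>
#1 <2,0,0>
#2 <3,0,0>
#3 <4,0,0>
C:3↔0 J2 <4,0,1>
P:0↔1 J1 <4,1,1>
#4 <5,1,1>
R:4↔3 J1 <5,2,1>
#5 <6,2,1>
PS:0↔5 J2 <6,2,2>
PS:2↔0 J2 <6,2,3>
P:1↔5 J1 <6,3,3>
#6 <7,3,3>
R:2↔6 J1 <7,4,3>
R:5↔6 J1 <7,5,3>
PS:5↔2 J2 <7,5,4>
P:6↔3 J1 <7,6,4>
#7 <8,6,4>
P:7↔5 J1 <8,7,4>
P:0↔7 J1 <8,8,4>
P:7↔3 J1 <8,9,4>
R:6↔7 J1 <8,10,4>
3×7 − 2×10 − 1×4 = -3

M = -3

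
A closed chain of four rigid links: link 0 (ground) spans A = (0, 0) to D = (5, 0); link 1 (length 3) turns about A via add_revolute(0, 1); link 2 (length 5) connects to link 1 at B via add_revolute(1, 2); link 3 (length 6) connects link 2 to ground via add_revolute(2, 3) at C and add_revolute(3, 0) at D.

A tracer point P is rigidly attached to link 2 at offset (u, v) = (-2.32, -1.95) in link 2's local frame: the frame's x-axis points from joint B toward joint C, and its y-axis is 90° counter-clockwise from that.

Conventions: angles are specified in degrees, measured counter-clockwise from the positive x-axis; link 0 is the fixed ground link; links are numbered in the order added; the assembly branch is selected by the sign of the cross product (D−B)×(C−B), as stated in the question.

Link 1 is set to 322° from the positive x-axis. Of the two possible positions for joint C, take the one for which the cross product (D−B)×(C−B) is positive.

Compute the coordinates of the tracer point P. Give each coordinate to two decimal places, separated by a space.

A=(0,0), D=(5.00,0)
B = A + 3.00·(cos322°, sin322°) = (2.3640, -1.8470)
|BD| = 3.2186
circle(B,5.00) ∩ circle(D,6.00): a=-0.0995, h=4.9990
  candidates: C₊=(-0.5861,2.1900) cross=16.090; C₋=(5.1512,-5.9981) cross=-16.090
  branch + wants cross > 0 → take C=(-0.5861,2.1900) (cross=16.090)
ex = (C−B)/|BC| = (-0.5900,0.8074); ey = (-0.8074,-0.5900)
P = B + -2.32·ex + -1.95·ey = (5.3073,-2.5696)

5.31 -2.57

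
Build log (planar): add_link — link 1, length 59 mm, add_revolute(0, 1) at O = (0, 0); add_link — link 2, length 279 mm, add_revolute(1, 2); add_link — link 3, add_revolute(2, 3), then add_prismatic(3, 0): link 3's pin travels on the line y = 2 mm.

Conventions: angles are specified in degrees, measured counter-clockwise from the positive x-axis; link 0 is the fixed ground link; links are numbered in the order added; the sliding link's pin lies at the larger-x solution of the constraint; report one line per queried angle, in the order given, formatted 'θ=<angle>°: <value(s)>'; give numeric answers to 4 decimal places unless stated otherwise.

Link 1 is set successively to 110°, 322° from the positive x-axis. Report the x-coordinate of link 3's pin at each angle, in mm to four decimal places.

geometry: r = 59 mm, L = 279 mm, e = 2 mm
θ=110°: crank pin P = (r cos θ, r sin θ) = (-20.179188, 55.441865)
θ=110°: h = r sin θ − e = 55.441865 − 2 = 53.441865
θ=110°: x = r cos θ + √(L² − h²) = -20.179188 + 273.833831 = 253.654643
θ=322°: crank pin P = (r cos θ, r sin θ) = (46.492634, -36.324027)
θ=322°: h = r sin θ − e = -36.324027 − 2 = -38.324027
θ=322°: x = r cos θ + √(L² − h²) = 46.492634 + 276.355331 = 322.847965

θ=110°: 253.6546
θ=322°: 322.8480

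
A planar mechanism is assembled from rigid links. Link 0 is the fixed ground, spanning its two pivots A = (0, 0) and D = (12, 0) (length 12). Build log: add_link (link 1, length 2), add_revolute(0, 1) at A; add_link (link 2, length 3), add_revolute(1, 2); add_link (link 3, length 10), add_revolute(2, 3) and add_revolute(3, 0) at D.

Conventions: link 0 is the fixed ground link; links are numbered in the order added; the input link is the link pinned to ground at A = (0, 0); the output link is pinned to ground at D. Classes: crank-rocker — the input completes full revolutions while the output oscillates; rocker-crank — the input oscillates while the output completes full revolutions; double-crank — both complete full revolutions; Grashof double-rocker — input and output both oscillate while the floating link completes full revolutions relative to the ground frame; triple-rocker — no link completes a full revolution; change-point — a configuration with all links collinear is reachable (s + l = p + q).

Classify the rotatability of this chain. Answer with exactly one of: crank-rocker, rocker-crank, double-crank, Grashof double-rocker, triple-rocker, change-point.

lengths: ground=12, input=2, coupler=3, output=10
sorted: s=2 (shortest), l=12 (longest), p+q=13
s + l = 14 vs p + q = 13
s + l > p + q → non-Grashof → no link fully rotates → triple-rocker

triple-rocker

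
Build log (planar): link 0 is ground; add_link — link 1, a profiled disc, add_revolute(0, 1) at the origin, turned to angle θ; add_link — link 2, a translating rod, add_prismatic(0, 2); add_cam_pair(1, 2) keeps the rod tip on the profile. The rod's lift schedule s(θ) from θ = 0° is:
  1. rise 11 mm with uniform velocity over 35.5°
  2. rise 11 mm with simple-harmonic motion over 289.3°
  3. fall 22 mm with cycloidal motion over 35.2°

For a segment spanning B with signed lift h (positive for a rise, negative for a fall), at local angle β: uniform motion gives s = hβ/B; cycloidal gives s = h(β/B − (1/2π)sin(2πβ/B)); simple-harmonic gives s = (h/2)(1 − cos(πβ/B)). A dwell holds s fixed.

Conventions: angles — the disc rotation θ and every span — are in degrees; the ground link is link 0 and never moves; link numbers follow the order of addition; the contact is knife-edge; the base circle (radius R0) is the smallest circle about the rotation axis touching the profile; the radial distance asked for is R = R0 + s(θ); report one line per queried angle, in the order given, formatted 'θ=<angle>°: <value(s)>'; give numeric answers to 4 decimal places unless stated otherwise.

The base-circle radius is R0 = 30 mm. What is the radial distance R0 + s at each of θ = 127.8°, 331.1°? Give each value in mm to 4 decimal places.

seg 1 [0°–35.5°] uniform, h=11: full span → s += 11 → s = 11.0000
seg 2 [35.5°–324.8°] simple-harmonic, h=11: θ=127.8° here. β=92.3, B=289.3. 11/2·(1 − cos(π·0.3190)) = 2.5390 → s = 13.5390
seg 2 [35.5°–324.8°] simple-harmonic, h=11: full span → s += 11 → s = 22.0000
seg 3 [324.8°–360°] cycloidal, h=-22: θ=331.1° here. β=6.3, B=35.2. -22·(0.1790 − sin(2π·0.1790)/(2π)) = -0.7790 → s = 21.2210
θ=127.8°: R = R0 + s = 30 + 13.5390 = 43.5390
θ=331.1°: R = R0 + s = 30 + 21.2210 = 51.2210

θ=127.8°: 43.5390
θ=331.1°: 51.2210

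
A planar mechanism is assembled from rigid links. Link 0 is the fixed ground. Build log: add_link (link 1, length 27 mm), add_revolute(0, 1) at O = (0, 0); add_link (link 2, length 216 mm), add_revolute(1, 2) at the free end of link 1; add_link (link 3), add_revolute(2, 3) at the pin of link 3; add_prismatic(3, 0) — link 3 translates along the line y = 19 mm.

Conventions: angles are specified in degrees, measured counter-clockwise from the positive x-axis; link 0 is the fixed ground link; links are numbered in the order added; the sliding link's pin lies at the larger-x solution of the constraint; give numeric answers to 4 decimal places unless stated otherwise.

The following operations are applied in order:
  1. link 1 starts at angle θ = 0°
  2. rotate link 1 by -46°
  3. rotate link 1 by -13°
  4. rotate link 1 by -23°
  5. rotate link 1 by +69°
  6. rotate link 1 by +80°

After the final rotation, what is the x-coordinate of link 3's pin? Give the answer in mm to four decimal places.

geometry: r = 27 mm, L = 216 mm, e = 19 mm; θ starts at 0°
rotate link 1 by -46°: θ ← 0° -46° = -46°
rotate link 1 by -13°: θ ← -46° -13° = -59°
rotate link 1 by -23°: θ ← -59° -23° = -82°
rotate link 1 by +69°: θ ← -82° +69° = -13°
rotate link 1 by +80°: θ ← -13° +80° = 67°
crank pin P = (r cos θ, r sin θ) = (10.549740, 24.853631)
h = r sin θ − e = 24.853631 − 19 = 5.853631
x = r cos θ + √(L² − h²) = 10.549740 + 215.920668 = 226.470409

226.4704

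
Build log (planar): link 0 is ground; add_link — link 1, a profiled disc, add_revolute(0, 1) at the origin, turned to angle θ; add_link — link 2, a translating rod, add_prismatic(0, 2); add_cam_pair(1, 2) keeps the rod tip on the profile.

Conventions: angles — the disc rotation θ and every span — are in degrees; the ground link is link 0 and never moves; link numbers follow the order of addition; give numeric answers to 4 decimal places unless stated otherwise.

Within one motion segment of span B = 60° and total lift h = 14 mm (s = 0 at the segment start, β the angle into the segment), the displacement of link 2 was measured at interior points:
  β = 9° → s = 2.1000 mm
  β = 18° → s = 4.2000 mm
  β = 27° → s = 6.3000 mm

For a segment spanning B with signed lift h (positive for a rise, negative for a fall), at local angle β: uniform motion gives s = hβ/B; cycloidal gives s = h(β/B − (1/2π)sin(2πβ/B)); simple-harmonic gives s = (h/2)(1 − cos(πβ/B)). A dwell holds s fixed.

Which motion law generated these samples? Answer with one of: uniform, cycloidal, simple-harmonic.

candidates at β/B = r: uniform s = h·r (linear in β); cycloidal s = h·(r − sin(2πr)/(2π)); simple-harmonic s = (h/2)(1 − cos(πr))
β=9°: printed 2.1000 | uniform 2.1000, cycloidal 0.2974, simple-harmonic 0.7630
β=18°: printed 4.2000 | uniform 4.2000, cycloidal 2.0809, simple-harmonic 2.8855
β=27°: printed 6.3000 | uniform 6.3000, cycloidal 5.6115, simple-harmonic 5.9050
only one law matches every sample → uniform

uniform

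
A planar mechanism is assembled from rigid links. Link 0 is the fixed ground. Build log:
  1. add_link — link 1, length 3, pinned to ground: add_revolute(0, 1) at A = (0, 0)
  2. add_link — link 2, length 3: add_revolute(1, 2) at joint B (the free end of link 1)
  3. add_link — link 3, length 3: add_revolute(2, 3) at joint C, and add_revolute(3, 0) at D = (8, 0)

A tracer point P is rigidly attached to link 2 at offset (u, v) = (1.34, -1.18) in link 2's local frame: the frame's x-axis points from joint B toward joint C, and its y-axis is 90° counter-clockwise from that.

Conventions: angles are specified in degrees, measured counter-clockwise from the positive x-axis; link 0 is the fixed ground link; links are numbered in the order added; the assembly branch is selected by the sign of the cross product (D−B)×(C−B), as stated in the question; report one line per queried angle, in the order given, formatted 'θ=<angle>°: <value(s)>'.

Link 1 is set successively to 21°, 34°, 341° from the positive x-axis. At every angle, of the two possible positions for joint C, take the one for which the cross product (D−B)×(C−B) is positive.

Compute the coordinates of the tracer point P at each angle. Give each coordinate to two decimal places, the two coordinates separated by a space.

A=(0,0), D=(8.00,0)
θ=21°: B = A + 3.00·(cos21°, sin21°) = (2.8007, 1.0751)
θ=21°: |BD| = 5.3093
θ=21°: circle(B,3.00) ∩ circle(D,3.00): a=2.6546, h=1.3975
θ=21°:   candidates: C₊=(5.6834,1.9061) cross=7.420; C₋=(5.1174,-0.8310) cross=-7.420
θ=21°:   branch + wants cross > 0 → take C=(5.6834,1.9061) (cross=7.420)
θ=21°: ex = (C−B)/|BC| = (0.9609,0.2770); ey = (-0.2770,0.9609)
θ=21°: P = B + 1.34·ex + -1.18·ey = (4.4152,0.3124)
θ=34°: B = A + 3.00·(cos34°, sin34°) = (2.4871, 1.6776)
θ=34°: |BD| = 5.7625
θ=34°: circle(B,3.00) ∩ circle(D,3.00): a=2.8812, h=0.8357
θ=34°:   candidates: C₊=(5.4869,1.6383) cross=4.816; C₋=(5.0003,0.0393) cross=-4.816
θ=34°:   branch + wants cross > 0 → take C=(5.4869,1.6383) (cross=4.816)
θ=34°: ex = (C−B)/|BC| = (0.9999,-0.0131); ey = (0.0131,0.9999)
θ=34°: P = B + 1.34·ex + -1.18·ey = (3.8116,0.4801)
θ=341°: B = A + 3.00·(cos341°, sin341°) = (2.8366, -0.9767)
θ=341°: |BD| = 5.2550
θ=341°: circle(B,3.00) ∩ circle(D,3.00): a=2.6275, h=1.4478
θ=341°:   candidates: C₊=(5.1492,0.9343) cross=7.608; C₋=(5.6874,-1.9110) cross=-7.608
θ=341°:   branch + wants cross > 0 → take C=(5.1492,0.9343) (cross=7.608)
θ=341°: ex = (C−B)/|BC| = (0.7709,0.6370); ey = (-0.6370,0.7709)
θ=341°: P = B + 1.34·ex + -1.18·ey = (4.6212,-1.0328)

θ=21°: 4.42 0.31
θ=34°: 3.81 0.48
θ=341°: 4.62 -1.03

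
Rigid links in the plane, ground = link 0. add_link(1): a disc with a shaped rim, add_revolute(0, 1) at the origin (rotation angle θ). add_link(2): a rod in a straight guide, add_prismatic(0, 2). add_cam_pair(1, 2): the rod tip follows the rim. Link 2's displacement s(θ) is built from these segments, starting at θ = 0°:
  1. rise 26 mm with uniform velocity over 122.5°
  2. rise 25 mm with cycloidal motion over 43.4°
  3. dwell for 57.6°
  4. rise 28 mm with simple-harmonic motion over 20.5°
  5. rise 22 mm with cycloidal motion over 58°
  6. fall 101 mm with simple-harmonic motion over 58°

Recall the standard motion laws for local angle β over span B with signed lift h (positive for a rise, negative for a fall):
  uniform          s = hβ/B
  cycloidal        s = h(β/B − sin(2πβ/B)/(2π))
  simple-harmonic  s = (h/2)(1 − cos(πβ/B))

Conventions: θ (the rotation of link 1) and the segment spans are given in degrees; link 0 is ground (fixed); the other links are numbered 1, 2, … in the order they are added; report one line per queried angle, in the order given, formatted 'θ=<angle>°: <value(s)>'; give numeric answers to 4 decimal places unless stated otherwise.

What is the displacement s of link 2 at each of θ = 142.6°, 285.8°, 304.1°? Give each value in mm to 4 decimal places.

segment 1 (0° to 122.5°, uniform, h = 26) is passed completely: s = 0.0000 + (26) = 26.0000
θ = 142.6° falls in segment 2 (122.5° to 165.9°, cycloidal, h = 25): β = 142.6 − 122.5 = 20.1°, B = 43.4°; Δs = 25·(0.4631 − sin(2π·0.4631)/(2π)) = 10.6649; s = 26.0000 + 10.6649 = 36.6649
segment 2 (122.5° to 165.9°, cycloidal, h = 25) is passed completely: s = 26.0000 + (25) = 51.0000
segment 3 (165.9° to 223.5°, dwell): s unchanged at 51.0000
segment 4 (223.5° to 244°, simple-harmonic, h = 28) is passed completely: s = 51.0000 + (28) = 79.0000
θ = 285.8° falls in segment 5 (244° to 302°, cycloidal, h = 22): β = 285.8 − 244 = 41.8°, B = 58°; Δs = 22·(0.7207 − sin(2π·0.7207)/(2π)) = 19.2974; s = 79.0000 + 19.2974 = 98.2974
segment 5 (244° to 302°, cycloidal, h = 22) is passed completely: s = 79.0000 + (22) = 101.0000
θ = 304.1° falls in segment 6 (302° to 360°, simple-harmonic, h = -101): β = 304.1 − 302 = 2.1°, B = 58°; Δs = -101/2·(1 − cos(π·0.0362)) = -0.3263; s = 101.0000 − 0.3263 = 100.6737

θ=142.6°: 36.6649
θ=285.8°: 98.2974
θ=304.1°: 100.6737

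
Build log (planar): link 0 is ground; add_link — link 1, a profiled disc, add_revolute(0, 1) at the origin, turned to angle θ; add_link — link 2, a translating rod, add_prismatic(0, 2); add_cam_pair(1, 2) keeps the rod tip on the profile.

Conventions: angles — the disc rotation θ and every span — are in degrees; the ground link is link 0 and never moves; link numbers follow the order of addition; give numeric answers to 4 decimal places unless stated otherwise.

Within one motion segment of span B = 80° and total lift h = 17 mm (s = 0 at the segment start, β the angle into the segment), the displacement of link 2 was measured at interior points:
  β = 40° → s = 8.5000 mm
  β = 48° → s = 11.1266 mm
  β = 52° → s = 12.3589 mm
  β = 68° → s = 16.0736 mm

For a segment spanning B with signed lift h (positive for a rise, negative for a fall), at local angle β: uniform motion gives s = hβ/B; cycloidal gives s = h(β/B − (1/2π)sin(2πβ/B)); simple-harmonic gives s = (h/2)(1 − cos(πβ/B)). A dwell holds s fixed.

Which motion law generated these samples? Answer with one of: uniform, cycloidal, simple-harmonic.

candidates at β/B = r: uniform s = h·r (linear in β); cycloidal s = h·(r − sin(2πr)/(2π)); simple-harmonic s = (h/2)(1 − cos(πr))
β=40°: printed 8.5000 | uniform 8.5000, cycloidal 8.5000, simple-harmonic 8.5000
β=48°: printed 11.1266 | uniform 10.2000, cycloidal 11.7903, simple-harmonic 11.1266
β=52°: printed 12.3589 | uniform 11.0500, cycloidal 13.2389, simple-harmonic 12.3589
β=68°: printed 16.0736 | uniform 14.4500, cycloidal 16.6389, simple-harmonic 16.0736
only one law matches every sample → simple-harmonic

simple-harmonic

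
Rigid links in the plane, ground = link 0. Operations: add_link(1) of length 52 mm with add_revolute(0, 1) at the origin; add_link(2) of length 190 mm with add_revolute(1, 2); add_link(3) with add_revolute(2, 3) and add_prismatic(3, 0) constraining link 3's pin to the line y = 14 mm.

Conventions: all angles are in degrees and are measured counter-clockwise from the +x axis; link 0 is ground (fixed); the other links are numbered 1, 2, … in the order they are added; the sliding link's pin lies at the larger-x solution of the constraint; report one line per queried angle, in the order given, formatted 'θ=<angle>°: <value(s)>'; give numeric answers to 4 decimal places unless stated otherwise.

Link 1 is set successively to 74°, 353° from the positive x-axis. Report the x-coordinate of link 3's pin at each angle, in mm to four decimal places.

geometry: r = 52 mm, L = 190 mm, e = 14 mm
θ=74°: crank pin P = (r cos θ, r sin θ) = (14.333143, 49.985608)
θ=74°: h = r sin θ − e = 49.985608 − 14 = 35.985608
θ=74°: x = r cos θ + √(L² − h²) = 14.333143 + 186.561078 = 200.894221
θ=353°: crank pin P = (r cos θ, r sin θ) = (51.612400, -6.337206)
θ=353°: h = r sin θ − e = -6.337206 − 14 = -20.337206
θ=353°: x = r cos θ + √(L² − h²) = 51.612400 + 188.908438 = 240.520838

θ=74°: 200.8942
θ=353°: 240.5208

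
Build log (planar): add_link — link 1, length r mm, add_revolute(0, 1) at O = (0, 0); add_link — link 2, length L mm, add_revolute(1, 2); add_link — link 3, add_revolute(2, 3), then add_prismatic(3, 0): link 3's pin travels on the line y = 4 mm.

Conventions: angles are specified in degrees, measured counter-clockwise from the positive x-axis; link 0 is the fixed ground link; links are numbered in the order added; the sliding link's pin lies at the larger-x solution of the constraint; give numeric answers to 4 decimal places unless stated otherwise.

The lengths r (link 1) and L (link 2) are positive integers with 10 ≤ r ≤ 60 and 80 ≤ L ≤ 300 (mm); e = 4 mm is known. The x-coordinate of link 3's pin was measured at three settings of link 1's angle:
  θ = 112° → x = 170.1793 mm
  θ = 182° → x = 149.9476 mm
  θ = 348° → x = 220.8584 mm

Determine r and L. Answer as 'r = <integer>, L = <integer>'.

constraint per measurement: (x − r cos θ)² + (r sin θ − e)² = L²
subtracting the θ₁ and θ₂ equations cancels the r² and L² terms:
r = (x₁² − x₂²) / (2[(x₁cos θ₁ + e sin θ₁) − (x₂cos θ₂ + e sin θ₂)]) = 36.0000 → r = 36
L² = (x₁ − r cos θ₁)² + (r sin θ₁ − e)² = 34595.9859 → L = 186.0000 → L = 186
check at θ₃=348°: x = 220.8584 (printed 220.8584) ✓

r = 36, L = 186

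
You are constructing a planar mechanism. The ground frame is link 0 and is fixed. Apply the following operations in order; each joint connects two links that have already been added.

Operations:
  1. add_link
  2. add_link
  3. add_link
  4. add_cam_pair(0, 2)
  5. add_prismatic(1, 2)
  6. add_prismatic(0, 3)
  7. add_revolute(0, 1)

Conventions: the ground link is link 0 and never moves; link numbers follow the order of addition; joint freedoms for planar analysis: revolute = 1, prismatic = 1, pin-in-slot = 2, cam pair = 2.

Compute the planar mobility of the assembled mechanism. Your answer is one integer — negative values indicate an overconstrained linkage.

ground; <1,0,0>
#1 <2,0,0>
#2 <3,0,0>
#3 <4,0,0>
C:0↔2 J2 <4,0,1>
P:1↔2 J1 <4,1,1>
P:0↔3 J1 <4,2,1>
R:0↔1 J1 <4,3,1>
3×3 − 2×3 − 1×1 = 2

M = 2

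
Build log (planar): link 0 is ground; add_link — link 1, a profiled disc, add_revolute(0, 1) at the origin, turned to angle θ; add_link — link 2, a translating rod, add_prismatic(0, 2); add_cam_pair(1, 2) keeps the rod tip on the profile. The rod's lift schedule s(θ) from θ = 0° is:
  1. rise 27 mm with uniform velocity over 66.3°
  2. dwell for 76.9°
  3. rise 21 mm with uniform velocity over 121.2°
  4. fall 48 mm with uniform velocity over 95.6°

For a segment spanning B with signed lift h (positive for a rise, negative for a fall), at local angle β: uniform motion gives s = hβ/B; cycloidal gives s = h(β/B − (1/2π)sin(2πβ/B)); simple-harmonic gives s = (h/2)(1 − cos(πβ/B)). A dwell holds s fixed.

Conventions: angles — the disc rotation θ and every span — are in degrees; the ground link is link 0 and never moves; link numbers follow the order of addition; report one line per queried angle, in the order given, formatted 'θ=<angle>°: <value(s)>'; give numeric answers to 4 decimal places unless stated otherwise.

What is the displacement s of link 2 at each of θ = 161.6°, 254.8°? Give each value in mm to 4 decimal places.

seg 1 [0°–66.3°] uniform, h=27: full span → s += 27 → s = 27.0000
seg 2 [66.3°–143.2°] dwell: s stays 27.0000
seg 3 [143.2°–264.4°] uniform, h=21: θ=161.6° here. β=18.4, B=121.2. 21·18.4/121.2 = 3.1881 → s = 30.1881
seg 3 [143.2°–264.4°] uniform, h=21: θ=254.8° here. β=111.6, B=121.2. 21·111.6/121.2 = 19.3366 → s = 46.3366

θ=161.6°: 30.1881
θ=254.8°: 46.3366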